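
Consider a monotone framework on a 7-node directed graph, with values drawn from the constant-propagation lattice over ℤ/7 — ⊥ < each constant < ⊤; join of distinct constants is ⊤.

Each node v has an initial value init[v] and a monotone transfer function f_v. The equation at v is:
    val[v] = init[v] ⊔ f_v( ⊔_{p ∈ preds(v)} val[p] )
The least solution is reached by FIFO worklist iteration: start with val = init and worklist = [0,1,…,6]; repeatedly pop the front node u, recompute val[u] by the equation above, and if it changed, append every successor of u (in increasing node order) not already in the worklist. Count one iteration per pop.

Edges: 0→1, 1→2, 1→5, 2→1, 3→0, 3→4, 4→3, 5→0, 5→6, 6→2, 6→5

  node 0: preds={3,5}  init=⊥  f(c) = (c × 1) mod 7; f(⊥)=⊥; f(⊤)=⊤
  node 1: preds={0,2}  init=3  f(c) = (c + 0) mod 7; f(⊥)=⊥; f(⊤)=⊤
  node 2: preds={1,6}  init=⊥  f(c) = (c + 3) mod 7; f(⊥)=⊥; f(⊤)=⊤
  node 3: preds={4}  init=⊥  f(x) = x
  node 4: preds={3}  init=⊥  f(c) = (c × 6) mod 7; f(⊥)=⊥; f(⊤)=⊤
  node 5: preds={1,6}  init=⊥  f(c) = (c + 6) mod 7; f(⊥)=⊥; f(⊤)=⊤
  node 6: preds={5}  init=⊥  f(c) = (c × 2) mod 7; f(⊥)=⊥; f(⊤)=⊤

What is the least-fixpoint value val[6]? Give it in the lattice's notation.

⊤

Iteration log — 17 steps:
  step 1. node 0  ⊔preds=⊥  new=⊥  stable
  step 2. node 1  ⊔preds=⊥  new=3  stable
  step 3. node 2  ⊔preds=3  new=6  old=⊥  +wl: 1
  step 4. node 3  ⊔preds=⊥  new=⊥  stable
  step 5. node 4  ⊔preds=⊥  new=⊥  stable
  step 6. node 5  ⊔preds=3  new=2  old=⊥  +wl: 0
  step 7. node 6  ⊔preds=2  new=4  old=⊥  +wl: 2,5
  step 8. node 1  ⊔preds=6  new=⊤  old=3  +wl: 
  step 9. node 0  ⊔preds=2  new=2  old=⊥  +wl: 1
  step 10. node 2  ⊔preds=⊤  new=⊤  old=6  +wl: 
  step 11. node 5  ⊔preds=⊤  new=⊤  old=2  +wl: 0,6
  step 12. node 1  ⊔preds=⊤  new=⊤  stable
  step 13. node 0  ⊔preds=⊤  new=⊤  old=2  +wl: 1
  step 14. node 6  ⊔preds=⊤  new=⊤  old=4  +wl: 2,5
  step 15. node 1  ⊔preds=⊤  new=⊤  stable
  step 16. node 2  ⊔preds=⊤  new=⊤  stable
  step 17. node 5  ⊔preds=⊤  new=⊤  stable

Least fixpoint reached:
  node 0: ⊤
  node 1: ⊤
  node 2: ⊤
  node 3: ⊥
  node 4: ⊥
  node 5: ⊤
  node 6: ⊤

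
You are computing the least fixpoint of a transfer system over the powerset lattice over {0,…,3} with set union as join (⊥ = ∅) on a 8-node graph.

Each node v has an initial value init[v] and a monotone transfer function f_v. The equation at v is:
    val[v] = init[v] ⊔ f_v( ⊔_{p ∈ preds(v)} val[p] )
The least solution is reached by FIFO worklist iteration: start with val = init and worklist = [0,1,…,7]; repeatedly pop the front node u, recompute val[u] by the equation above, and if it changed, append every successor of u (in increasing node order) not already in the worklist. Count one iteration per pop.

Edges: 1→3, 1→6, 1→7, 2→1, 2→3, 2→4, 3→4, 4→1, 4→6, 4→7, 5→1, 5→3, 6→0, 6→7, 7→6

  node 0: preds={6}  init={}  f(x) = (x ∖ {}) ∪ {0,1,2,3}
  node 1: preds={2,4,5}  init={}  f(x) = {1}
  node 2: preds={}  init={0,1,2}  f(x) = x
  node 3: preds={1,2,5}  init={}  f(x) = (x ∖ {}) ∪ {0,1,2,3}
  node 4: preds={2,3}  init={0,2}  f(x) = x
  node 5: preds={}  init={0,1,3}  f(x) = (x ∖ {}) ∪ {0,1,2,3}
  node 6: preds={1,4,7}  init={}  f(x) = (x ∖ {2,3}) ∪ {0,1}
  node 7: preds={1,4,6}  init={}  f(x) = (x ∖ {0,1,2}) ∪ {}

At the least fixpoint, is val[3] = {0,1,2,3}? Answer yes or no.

Iteration log — 12 steps:
  step 1. node 0  ⊔preds={}  new={0,1,2,3}  old={}  +wl: 
  step 2. node 1  ⊔preds={0,1,2,3}  new={1}  old={}  +wl: 
  step 3. node 2  ⊔preds={}  new={0,1,2}  stable
  step 4. node 3  ⊔preds={0,1,2,3}  new={0,1,2,3}  old={}  +wl: 
  step 5. node 4  ⊔preds={0,1,2,3}  new={0,1,2,3}  old={0,2}  +wl: 1
  step 6. node 5  ⊔preds={}  new={0,1,2,3}  old={0,1,3}  +wl: 3
  step 7. node 6  ⊔preds={0,1,2,3}  new={0,1}  old={}  +wl: 0
  step 8. node 7  ⊔preds={0,1,2,3}  new={3}  old={}  +wl: 6
  step 9. node 1  ⊔preds={0,1,2,3}  new={1}  stable
  step 10. node 3  ⊔preds={0,1,2,3}  new={0,1,2,3}  stable
  step 11. node 0  ⊔preds={0,1}  new={0,1,2,3}  stable
  step 12. node 6  ⊔preds={0,1,2,3}  new={0,1}  stable

Least fixpoint reached:
  node 0: {0,1,2,3}
  node 1: {1}
  node 2: {0,1,2}
  node 3: {0,1,2,3}
  node 4: {0,1,2,3}
  node 5: {0,1,2,3}
  node 6: {0,1}
  node 7: {3}

yes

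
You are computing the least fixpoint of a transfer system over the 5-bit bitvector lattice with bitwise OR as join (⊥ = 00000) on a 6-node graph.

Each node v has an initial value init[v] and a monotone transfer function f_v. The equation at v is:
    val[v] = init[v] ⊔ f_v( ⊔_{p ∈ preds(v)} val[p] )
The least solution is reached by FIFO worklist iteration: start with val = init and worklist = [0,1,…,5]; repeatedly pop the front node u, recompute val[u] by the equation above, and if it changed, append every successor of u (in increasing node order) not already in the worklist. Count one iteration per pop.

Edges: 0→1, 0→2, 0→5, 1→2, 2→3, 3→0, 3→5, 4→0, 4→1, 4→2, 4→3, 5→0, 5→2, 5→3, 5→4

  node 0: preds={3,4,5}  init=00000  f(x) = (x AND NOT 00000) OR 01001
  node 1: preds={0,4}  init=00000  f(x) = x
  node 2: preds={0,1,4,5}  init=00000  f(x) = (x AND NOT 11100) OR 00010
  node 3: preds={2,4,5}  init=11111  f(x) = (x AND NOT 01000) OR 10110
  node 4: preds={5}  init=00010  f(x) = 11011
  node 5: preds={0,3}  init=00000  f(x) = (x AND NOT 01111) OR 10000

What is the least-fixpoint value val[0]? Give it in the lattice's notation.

Worklist (11 pops):
  #1 pop 0: in=11111 → 11111 (was 00000); enqueue []
  #2 pop 1: in=11111 → 11111 (was 00000); enqueue []
  #3 pop 2: in=11111 → 00011 (was 00000); enqueue []
  #4 pop 3: in=00011 → 11111 (no change)
  #5 pop 4: in=00000 → 11011 (was 00010); enqueue [0,1,2,3]
  #6 pop 5: in=11111 → 10000 (was 00000); enqueue [4]
  #7 pop 0: in=11111 → 11111 (no change)
  #8 pop 1: in=11111 → 11111 (no change)
  #9 pop 2: in=11111 → 00011 (no change)
  #10 pop 3: in=11011 → 11111 (no change)
  #11 pop 4: in=10000 → 11011 (no change)

Fixpoint:
  val[0] = 11111
  val[1] = 11111
  val[2] = 00011
  val[3] = 11111
  val[4] = 11011
  val[5] = 10000

11111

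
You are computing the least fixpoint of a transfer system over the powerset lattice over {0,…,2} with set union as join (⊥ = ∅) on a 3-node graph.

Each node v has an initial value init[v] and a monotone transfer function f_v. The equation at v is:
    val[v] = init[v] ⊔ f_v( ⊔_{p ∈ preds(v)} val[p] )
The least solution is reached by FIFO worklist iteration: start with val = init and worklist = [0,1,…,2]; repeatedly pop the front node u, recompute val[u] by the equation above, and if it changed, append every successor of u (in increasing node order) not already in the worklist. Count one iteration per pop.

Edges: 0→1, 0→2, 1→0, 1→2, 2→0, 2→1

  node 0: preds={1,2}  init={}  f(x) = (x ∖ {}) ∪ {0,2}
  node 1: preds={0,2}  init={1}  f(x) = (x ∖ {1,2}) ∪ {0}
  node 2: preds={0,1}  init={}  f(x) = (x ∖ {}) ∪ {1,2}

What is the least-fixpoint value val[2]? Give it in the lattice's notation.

{0,1,2}

Iteration log — 5 steps:
  step 1. node 0  ⊔preds={1}  new={0,1,2}  old={}  +wl: 
  step 2. node 1  ⊔preds={0,1,2}  new={0,1}  old={1}  +wl: 0
  step 3. node 2  ⊔preds={0,1,2}  new={0,1,2}  old={}  +wl: 1
  step 4. node 0  ⊔preds={0,1,2}  new={0,1,2}  stable
  step 5. node 1  ⊔preds={0,1,2}  new={0,1}  stable

Least fixpoint reached:
  node 0: {0,1,2}
  node 1: {0,1}
  node 2: {0,1,2}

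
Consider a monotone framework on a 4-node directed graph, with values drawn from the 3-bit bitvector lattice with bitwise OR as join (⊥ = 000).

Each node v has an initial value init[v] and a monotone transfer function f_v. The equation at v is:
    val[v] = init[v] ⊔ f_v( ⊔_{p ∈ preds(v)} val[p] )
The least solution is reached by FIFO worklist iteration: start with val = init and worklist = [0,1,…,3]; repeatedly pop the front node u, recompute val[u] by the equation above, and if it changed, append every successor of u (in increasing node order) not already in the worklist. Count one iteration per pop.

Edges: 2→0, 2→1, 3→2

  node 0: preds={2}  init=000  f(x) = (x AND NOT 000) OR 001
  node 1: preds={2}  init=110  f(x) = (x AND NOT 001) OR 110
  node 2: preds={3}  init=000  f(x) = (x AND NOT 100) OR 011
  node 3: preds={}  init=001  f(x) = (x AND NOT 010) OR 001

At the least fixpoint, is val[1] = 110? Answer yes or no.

Worklist (6 pops):
  #1 pop 0: in=000 → 001 (was 000); enqueue []
  #2 pop 1: in=000 → 110 (no change)
  #3 pop 2: in=001 → 011 (was 000); enqueue [0,1]
  #4 pop 3: in=000 → 001 (no change)
  #5 pop 0: in=011 → 011 (was 001); enqueue []
  #6 pop 1: in=011 → 110 (no change)

Fixpoint:
  val[0] = 011
  val[1] = 110
  val[2] = 011
  val[3] = 001

yes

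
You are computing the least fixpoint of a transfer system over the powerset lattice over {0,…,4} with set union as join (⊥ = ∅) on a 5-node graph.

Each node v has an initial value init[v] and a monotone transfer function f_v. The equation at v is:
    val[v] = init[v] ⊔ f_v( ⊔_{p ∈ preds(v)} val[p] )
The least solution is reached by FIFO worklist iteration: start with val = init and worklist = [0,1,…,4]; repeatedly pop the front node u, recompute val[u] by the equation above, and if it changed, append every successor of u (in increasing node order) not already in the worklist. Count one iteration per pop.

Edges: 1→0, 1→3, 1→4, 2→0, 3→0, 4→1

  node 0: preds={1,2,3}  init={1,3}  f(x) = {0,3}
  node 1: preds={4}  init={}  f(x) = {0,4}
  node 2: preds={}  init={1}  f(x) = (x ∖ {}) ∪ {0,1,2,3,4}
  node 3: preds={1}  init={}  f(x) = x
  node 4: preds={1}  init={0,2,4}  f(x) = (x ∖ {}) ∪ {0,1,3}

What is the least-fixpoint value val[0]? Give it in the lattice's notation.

{0,1,3}

Trace (7 dequeues):
  [1] u=0 | in {1} | out {0,1,3} | prev {1,3} | push {}
  [2] u=1 | in {0,2,4} | out {0,4} | prev {} | push {0}
  [3] u=2 | in {} | out {0,1,2,3,4} | prev {1} | push {}
  [4] u=3 | in {0,4} | out {0,4} | prev {} | push {}
  [5] u=4 | in {0,4} | out {0,1,2,3,4} | prev {0,2,4} | push {1}
  [6] u=0 | in {0,1,2,3,4} | out {0,1,3} | ==
  [7] u=1 | in {0,1,2,3,4} | out {0,4} | ==

Converged values:
  [0] {0,1,3}
  [1] {0,4}
  [2] {0,1,2,3,4}
  [3] {0,4}
  [4] {0,1,2,3,4}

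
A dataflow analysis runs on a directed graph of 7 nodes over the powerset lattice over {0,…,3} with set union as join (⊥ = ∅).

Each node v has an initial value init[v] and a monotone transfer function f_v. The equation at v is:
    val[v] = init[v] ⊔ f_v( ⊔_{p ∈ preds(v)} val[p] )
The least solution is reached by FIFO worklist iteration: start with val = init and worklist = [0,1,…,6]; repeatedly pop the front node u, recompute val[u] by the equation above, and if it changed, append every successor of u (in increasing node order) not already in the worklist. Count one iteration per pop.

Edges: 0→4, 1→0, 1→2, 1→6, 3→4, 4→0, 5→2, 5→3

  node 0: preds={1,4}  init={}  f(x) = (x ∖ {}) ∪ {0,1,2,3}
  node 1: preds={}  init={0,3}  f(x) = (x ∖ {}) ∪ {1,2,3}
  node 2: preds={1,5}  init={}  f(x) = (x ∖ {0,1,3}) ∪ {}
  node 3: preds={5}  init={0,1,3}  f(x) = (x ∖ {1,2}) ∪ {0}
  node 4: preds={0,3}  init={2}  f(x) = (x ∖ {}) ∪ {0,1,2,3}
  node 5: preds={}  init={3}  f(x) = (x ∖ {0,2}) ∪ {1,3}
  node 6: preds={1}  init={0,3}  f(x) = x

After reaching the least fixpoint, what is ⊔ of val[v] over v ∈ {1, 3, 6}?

Worklist (10 pops):
  #1 pop 0: in={0,2,3} → {0,1,2,3} (was {}); enqueue []
  #2 pop 1: in={} → {0,1,2,3} (was {0,3}); enqueue [0]
  #3 pop 2: in={0,1,2,3} → {2} (was {}); enqueue []
  #4 pop 3: in={3} → {0,1,3} (no change)
  #5 pop 4: in={0,1,2,3} → {0,1,2,3} (was {2}); enqueue []
  #6 pop 5: in={} → {1,3} (was {3}); enqueue [2,3]
  #7 pop 6: in={0,1,2,3} → {0,1,2,3} (was {0,3}); enqueue []
  #8 pop 0: in={0,1,2,3} → {0,1,2,3} (no change)
  #9 pop 2: in={0,1,2,3} → {2} (no change)
  #10 pop 3: in={1,3} → {0,1,3} (no change)

Fixpoint:
  val[0] = {0,1,2,3}
  val[1] = {0,1,2,3}
  val[2] = {2}
  val[3] = {0,1,3}
  val[4] = {0,1,2,3}
  val[5] = {1,3}
  val[6] = {0,1,2,3}

{0,1,2,3}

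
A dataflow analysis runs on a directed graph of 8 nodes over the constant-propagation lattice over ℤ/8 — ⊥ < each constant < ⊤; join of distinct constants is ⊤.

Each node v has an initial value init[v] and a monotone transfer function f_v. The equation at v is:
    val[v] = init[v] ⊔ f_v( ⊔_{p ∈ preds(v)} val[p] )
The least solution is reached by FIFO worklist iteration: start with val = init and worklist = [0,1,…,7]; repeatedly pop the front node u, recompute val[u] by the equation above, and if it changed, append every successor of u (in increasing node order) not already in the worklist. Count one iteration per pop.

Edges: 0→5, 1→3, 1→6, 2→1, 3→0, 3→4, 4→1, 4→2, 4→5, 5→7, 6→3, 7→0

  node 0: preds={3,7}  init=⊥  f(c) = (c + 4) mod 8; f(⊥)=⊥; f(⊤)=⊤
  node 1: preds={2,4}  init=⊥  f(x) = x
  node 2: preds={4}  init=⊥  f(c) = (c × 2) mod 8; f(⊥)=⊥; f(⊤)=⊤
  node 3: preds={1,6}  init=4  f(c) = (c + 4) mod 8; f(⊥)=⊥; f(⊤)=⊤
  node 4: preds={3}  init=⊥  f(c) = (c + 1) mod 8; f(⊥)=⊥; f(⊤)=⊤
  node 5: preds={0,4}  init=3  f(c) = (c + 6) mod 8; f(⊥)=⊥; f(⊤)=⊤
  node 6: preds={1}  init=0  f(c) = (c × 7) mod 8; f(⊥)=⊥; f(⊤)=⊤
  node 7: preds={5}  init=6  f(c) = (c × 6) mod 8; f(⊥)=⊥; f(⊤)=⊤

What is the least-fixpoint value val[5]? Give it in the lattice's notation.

Iteration log — 22 steps:
  step 1. node 0  ⊔preds=⊤  new=⊤  old=⊥  +wl: 
  step 2. node 1  ⊔preds=⊥  new=⊥  stable
  step 3. node 2  ⊔preds=⊥  new=⊥  stable
  step 4. node 3  ⊔preds=0  new=4  stable
  step 5. node 4  ⊔preds=4  new=5  old=⊥  +wl: 1,2
  step 6. node 5  ⊔preds=⊤  new=⊤  old=3  +wl: 
  step 7. node 6  ⊔preds=⊥  new=0  stable
  step 8. node 7  ⊔preds=⊤  new=⊤  old=6  +wl: 0
  step 9. node 1  ⊔preds=5  new=5  old=⊥  +wl: 3,6
  step 10. node 2  ⊔preds=5  new=2  old=⊥  +wl: 1
  step 11. node 0  ⊔preds=⊤  new=⊤  stable
  step 12. node 3  ⊔preds=⊤  new=⊤  old=4  +wl: 0,4
  step 13. node 6  ⊔preds=5  new=⊤  old=0  +wl: 3
  step 14. node 1  ⊔preds=⊤  new=⊤  old=5  +wl: 6
  step 15. node 0  ⊔preds=⊤  new=⊤  stable
  step 16. node 4  ⊔preds=⊤  new=⊤  old=5  +wl: 1,2,5
  step 17. node 3  ⊔preds=⊤  new=⊤  stable
  step 18. node 6  ⊔preds=⊤  new=⊤  stable
  step 19. node 1  ⊔preds=⊤  new=⊤  stable
  step 20. node 2  ⊔preds=⊤  new=⊤  old=2  +wl: 1
  step 21. node 5  ⊔preds=⊤  new=⊤  stable
  step 22. node 1  ⊔preds=⊤  new=⊤  stable

Least fixpoint reached:
  node 0: ⊤
  node 1: ⊤
  node 2: ⊤
  node 3: ⊤
  node 4: ⊤
  node 5: ⊤
  node 6: ⊤
  node 7: ⊤

⊤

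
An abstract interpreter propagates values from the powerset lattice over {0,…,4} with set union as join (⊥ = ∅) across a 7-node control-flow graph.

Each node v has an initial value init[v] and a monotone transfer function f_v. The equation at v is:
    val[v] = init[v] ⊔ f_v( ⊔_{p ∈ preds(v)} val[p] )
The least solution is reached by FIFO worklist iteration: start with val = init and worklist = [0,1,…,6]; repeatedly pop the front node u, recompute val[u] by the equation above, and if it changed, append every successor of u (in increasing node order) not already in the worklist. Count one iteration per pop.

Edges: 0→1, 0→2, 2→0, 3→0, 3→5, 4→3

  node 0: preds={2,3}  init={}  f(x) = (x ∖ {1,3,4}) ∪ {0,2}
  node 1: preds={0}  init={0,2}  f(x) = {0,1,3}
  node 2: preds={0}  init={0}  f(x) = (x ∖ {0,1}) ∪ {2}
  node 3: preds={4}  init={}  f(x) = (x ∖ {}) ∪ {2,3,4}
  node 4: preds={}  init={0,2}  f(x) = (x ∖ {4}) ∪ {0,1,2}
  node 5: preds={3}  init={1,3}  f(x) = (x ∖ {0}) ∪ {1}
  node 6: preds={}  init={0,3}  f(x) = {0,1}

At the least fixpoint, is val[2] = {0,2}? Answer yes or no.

Trace (11 dequeues):
  [1] u=0 | in {0} | out {0,2} | prev {} | push {}
  [2] u=1 | in {0,2} | out {0,1,2,3} | prev {0,2} | push {}
  [3] u=2 | in {0,2} | out {0,2} | prev {0} | push {0}
  [4] u=3 | in {0,2} | out {0,2,3,4} | prev {} | push {}
  [5] u=4 | in {} | out {0,1,2} | prev {0,2} | push {3}
  [6] u=5 | in {0,2,3,4} | out {1,2,3,4} | prev {1,3} | push {}
  [7] u=6 | in {} | out {0,1,3} | prev {0,3} | push {}
  [8] u=0 | in {0,2,3,4} | out {0,2} | ==
  [9] u=3 | in {0,1,2} | out {0,1,2,3,4} | prev {0,2,3,4} | push {0,5}
  [10] u=0 | in {0,1,2,3,4} | out {0,2} | ==
  [11] u=5 | in {0,1,2,3,4} | out {1,2,3,4} | ==

Converged values:
  [0] {0,2}
  [1] {0,1,2,3}
  [2] {0,2}
  [3] {0,1,2,3,4}
  [4] {0,1,2}
  [5] {1,2,3,4}
  [6] {0,1,3}

yes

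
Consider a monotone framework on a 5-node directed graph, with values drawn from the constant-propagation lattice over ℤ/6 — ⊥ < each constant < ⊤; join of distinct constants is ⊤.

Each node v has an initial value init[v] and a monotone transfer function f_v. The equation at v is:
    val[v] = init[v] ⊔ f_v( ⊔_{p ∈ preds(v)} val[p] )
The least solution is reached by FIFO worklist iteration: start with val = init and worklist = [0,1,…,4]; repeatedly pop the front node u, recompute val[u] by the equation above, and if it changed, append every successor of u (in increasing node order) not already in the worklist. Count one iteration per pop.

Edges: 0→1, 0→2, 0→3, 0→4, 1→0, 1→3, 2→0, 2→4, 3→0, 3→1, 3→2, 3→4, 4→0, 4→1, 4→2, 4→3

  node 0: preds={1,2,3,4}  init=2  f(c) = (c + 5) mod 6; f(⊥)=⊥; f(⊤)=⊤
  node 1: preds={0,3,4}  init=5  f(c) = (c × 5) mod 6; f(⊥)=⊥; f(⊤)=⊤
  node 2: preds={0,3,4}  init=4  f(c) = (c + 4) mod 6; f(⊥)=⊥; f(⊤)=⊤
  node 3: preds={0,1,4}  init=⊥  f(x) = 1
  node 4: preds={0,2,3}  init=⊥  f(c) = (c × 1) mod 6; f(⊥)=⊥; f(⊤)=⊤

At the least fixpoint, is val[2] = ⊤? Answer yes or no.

yes

Worklist (9 pops):
  #1 pop 0: in=⊤ → ⊤ (was 2); enqueue []
  #2 pop 1: in=⊤ → ⊤ (was 5); enqueue [0]
  #3 pop 2: in=⊤ → ⊤ (was 4); enqueue []
  #4 pop 3: in=⊤ → 1 (was ⊥); enqueue [1,2]
  #5 pop 4: in=⊤ → ⊤ (was ⊥); enqueue [3]
  #6 pop 0: in=⊤ → ⊤ (no change)
  #7 pop 1: in=⊤ → ⊤ (no change)
  #8 pop 2: in=⊤ → ⊤ (no change)
  #9 pop 3: in=⊤ → 1 (no change)

Fixpoint:
  val[0] = ⊤
  val[1] = ⊤
  val[2] = ⊤
  val[3] = 1
  val[4] = ⊤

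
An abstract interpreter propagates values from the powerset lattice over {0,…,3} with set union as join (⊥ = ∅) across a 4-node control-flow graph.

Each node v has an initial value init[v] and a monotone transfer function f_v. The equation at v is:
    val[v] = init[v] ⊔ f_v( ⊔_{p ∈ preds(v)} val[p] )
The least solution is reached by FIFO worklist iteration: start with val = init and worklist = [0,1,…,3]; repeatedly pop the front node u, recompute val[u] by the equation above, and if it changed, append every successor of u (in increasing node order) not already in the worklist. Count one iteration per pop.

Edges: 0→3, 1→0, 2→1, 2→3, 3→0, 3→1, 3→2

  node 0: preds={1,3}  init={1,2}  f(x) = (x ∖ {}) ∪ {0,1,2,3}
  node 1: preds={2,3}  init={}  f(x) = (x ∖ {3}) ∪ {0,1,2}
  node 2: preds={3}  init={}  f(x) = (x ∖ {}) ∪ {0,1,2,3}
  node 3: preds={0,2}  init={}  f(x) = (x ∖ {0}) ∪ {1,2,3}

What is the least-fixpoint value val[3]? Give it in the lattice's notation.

Iteration log — 7 steps:
  step 1. node 0  ⊔preds={}  new={0,1,2,3}  old={1,2}  +wl: 
  step 2. node 1  ⊔preds={}  new={0,1,2}  old={}  +wl: 0
  step 3. node 2  ⊔preds={}  new={0,1,2,3}  old={}  +wl: 1
  step 4. node 3  ⊔preds={0,1,2,3}  new={1,2,3}  old={}  +wl: 2
  step 5. node 0  ⊔preds={0,1,2,3}  new={0,1,2,3}  stable
  step 6. node 1  ⊔preds={0,1,2,3}  new={0,1,2}  stable
  step 7. node 2  ⊔preds={1,2,3}  new={0,1,2,3}  stable

Least fixpoint reached:
  node 0: {0,1,2,3}
  node 1: {0,1,2}
  node 2: {0,1,2,3}
  node 3: {1,2,3}

{1,2,3}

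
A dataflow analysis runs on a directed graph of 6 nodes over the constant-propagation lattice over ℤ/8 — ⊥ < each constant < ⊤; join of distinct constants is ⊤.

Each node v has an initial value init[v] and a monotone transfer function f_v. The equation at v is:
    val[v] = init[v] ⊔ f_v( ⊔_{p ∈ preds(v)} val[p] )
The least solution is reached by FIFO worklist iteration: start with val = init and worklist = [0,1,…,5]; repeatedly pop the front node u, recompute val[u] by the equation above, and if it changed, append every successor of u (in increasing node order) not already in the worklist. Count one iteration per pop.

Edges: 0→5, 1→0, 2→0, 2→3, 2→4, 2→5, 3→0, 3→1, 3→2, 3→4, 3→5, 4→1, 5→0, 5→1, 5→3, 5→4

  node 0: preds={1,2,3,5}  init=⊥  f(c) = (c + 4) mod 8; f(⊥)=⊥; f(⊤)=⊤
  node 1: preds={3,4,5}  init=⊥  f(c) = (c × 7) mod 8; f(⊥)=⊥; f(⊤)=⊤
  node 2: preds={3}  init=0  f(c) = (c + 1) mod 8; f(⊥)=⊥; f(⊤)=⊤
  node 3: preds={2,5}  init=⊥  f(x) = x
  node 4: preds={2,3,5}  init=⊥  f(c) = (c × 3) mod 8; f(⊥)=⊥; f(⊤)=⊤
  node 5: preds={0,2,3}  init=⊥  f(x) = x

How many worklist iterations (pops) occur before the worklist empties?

Trace (15 dequeues):
  [1] u=0 | in 0 | out 4 | prev ⊥ | push {}
  [2] u=1 | in ⊥ | out ⊥ | ==
  [3] u=2 | in ⊥ | out 0 | ==
  [4] u=3 | in 0 | out 0 | prev ⊥ | push {0,1,2}
  [5] u=4 | in 0 | out 0 | prev ⊥ | push {}
  [6] u=5 | in ⊤ | out ⊤ | prev ⊥ | push {3,4}
  [7] u=0 | in ⊤ | out ⊤ | prev 4 | push {5}
  [8] u=1 | in ⊤ | out ⊤ | prev ⊥ | push {0}
  [9] u=2 | in 0 | out ⊤ | prev 0 | push {}
  [10] u=3 | in ⊤ | out ⊤ | prev 0 | push {1,2}
  [11] u=4 | in ⊤ | out ⊤ | prev 0 | push {}
  [12] u=5 | in ⊤ | out ⊤ | ==
  [13] u=0 | in ⊤ | out ⊤ | ==
  [14] u=1 | in ⊤ | out ⊤ | ==
  [15] u=2 | in ⊤ | out ⊤ | ==

Converged values:
  [0] ⊤
  [1] ⊤
  [2] ⊤
  [3] ⊤
  [4] ⊤
  [5] ⊤

15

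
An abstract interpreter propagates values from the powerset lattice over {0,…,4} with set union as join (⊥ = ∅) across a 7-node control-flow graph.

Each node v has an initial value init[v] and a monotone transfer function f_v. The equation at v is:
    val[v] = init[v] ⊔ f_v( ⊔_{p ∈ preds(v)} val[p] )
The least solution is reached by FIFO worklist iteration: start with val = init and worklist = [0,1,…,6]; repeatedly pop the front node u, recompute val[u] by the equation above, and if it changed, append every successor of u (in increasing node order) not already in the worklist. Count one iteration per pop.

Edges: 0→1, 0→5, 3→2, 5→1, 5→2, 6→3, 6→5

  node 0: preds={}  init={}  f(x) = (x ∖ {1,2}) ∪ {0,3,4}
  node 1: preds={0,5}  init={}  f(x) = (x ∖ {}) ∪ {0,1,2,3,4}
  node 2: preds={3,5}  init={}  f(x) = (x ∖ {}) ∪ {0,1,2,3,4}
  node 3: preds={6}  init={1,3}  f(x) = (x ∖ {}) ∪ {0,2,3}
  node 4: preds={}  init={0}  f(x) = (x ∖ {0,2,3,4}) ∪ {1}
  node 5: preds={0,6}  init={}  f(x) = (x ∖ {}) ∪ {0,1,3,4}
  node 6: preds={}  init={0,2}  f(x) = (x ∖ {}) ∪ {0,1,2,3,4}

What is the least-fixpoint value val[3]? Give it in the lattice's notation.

Trace (12 dequeues):
  [1] u=0 | in {} | out {0,3,4} | prev {} | push {}
  [2] u=1 | in {0,3,4} | out {0,1,2,3,4} | prev {} | push {}
  [3] u=2 | in {1,3} | out {0,1,2,3,4} | prev {} | push {}
  [4] u=3 | in {0,2} | out {0,1,2,3} | prev {1,3} | push {2}
  [5] u=4 | in {} | out {0,1} | prev {0} | push {}
  [6] u=5 | in {0,2,3,4} | out {0,1,2,3,4} | prev {} | push {1}
  [7] u=6 | in {} | out {0,1,2,3,4} | prev {0,2} | push {3,5}
  [8] u=2 | in {0,1,2,3,4} | out {0,1,2,3,4} | ==
  [9] u=1 | in {0,1,2,3,4} | out {0,1,2,3,4} | ==
  [10] u=3 | in {0,1,2,3,4} | out {0,1,2,3,4} | prev {0,1,2,3} | push {2}
  [11] u=5 | in {0,1,2,3,4} | out {0,1,2,3,4} | ==
  [12] u=2 | in {0,1,2,3,4} | out {0,1,2,3,4} | ==

Converged values:
  [0] {0,3,4}
  [1] {0,1,2,3,4}
  [2] {0,1,2,3,4}
  [3] {0,1,2,3,4}
  [4] {0,1}
  [5] {0,1,2,3,4}
  [6] {0,1,2,3,4}

{0,1,2,3,4}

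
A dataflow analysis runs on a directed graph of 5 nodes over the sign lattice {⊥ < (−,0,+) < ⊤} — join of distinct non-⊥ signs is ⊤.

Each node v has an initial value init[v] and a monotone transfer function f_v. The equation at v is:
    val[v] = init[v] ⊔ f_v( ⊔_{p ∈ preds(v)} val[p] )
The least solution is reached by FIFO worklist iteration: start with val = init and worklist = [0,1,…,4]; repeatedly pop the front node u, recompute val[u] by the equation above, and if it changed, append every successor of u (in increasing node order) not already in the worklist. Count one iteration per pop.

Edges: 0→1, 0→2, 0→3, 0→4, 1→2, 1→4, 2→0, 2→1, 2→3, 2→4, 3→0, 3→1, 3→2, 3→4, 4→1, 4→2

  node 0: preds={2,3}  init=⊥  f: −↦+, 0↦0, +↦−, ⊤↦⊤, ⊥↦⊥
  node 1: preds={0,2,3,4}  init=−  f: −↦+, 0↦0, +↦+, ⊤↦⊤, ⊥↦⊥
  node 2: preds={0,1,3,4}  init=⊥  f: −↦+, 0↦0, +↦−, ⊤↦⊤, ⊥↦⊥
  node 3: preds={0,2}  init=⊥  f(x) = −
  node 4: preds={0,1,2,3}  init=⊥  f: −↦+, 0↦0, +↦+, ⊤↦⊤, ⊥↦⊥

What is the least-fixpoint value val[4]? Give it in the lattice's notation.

Iteration log — 12 steps:
  step 1. node 0  ⊔preds=⊥  new=⊥  stable
  step 2. node 1  ⊔preds=⊥  new=−  stable
  step 3. node 2  ⊔preds=−  new=+  old=⊥  +wl: 0,1
  step 4. node 3  ⊔preds=+  new=−  old=⊥  +wl: 2
  step 5. node 4  ⊔preds=⊤  new=⊤  old=⊥  +wl: 
  step 6. node 0  ⊔preds=⊤  new=⊤  old=⊥  +wl: 3,4
  step 7. node 1  ⊔preds=⊤  new=⊤  old=−  +wl: 
  step 8. node 2  ⊔preds=⊤  new=⊤  old=+  +wl: 0,1
  step 9. node 3  ⊔preds=⊤  new=−  stable
  step 10. node 4  ⊔preds=⊤  new=⊤  stable
  step 11. node 0  ⊔preds=⊤  new=⊤  stable
  step 12. node 1  ⊔preds=⊤  new=⊤  stable

Least fixpoint reached:
  node 0: ⊤
  node 1: ⊤
  node 2: ⊤
  node 3: −
  node 4: ⊤

⊤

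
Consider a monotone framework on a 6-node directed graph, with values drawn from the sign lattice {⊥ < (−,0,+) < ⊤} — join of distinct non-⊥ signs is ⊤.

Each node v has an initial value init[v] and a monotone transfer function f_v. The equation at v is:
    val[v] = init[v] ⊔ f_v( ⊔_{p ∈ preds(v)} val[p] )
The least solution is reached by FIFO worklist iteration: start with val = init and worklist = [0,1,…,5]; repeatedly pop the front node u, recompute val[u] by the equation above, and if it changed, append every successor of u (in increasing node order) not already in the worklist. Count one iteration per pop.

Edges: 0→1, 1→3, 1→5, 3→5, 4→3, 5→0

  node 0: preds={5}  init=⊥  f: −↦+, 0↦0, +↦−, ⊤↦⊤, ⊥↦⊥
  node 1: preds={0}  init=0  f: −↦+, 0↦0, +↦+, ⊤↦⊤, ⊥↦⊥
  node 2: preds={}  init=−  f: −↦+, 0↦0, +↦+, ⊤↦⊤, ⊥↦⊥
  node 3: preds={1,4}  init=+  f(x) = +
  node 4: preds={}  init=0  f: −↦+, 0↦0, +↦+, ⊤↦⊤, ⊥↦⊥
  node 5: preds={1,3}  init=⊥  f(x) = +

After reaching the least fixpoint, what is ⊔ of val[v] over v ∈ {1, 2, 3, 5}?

⊤

Trace (10 dequeues):
  [1] u=0 | in ⊥ | out ⊥ | ==
  [2] u=1 | in ⊥ | out 0 | ==
  [3] u=2 | in ⊥ | out − | ==
  [4] u=3 | in 0 | out + | ==
  [5] u=4 | in ⊥ | out 0 | ==
  [6] u=5 | in ⊤ | out + | prev ⊥ | push {0}
  [7] u=0 | in + | out − | prev ⊥ | push {1}
  [8] u=1 | in − | out ⊤ | prev 0 | push {3,5}
  [9] u=3 | in ⊤ | out + | ==
  [10] u=5 | in ⊤ | out + | ==

Converged values:
  [0] −
  [1] ⊤
  [2] −
  [3] +
  [4] 0
  [5] +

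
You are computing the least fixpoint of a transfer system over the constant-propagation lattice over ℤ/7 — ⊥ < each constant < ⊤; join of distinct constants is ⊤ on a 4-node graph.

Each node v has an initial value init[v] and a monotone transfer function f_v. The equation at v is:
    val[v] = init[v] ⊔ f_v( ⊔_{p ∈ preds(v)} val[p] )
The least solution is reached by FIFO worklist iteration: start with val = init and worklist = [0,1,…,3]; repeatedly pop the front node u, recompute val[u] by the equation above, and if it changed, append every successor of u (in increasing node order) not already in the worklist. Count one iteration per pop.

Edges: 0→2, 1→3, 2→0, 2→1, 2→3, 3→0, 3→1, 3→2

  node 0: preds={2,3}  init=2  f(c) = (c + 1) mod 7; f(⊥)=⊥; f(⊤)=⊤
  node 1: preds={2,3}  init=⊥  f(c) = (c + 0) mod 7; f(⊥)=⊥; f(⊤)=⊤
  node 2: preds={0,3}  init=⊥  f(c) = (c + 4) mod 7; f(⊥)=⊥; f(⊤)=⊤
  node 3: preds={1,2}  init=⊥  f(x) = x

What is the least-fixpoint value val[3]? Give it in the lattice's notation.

⊤

Iteration log — 12 steps:
  step 1. node 0  ⊔preds=⊥  new=2  stable
  step 2. node 1  ⊔preds=⊥  new=⊥  stable
  step 3. node 2  ⊔preds=2  new=6  old=⊥  +wl: 0,1
  step 4. node 3  ⊔preds=6  new=6  old=⊥  +wl: 2
  step 5. node 0  ⊔preds=6  new=⊤  old=2  +wl: 
  step 6. node 1  ⊔preds=6  new=6  old=⊥  +wl: 3
  step 7. node 2  ⊔preds=⊤  new=⊤  old=6  +wl: 0,1
  step 8. node 3  ⊔preds=⊤  new=⊤  old=6  +wl: 2
  step 9. node 0  ⊔preds=⊤  new=⊤  stable
  step 10. node 1  ⊔preds=⊤  new=⊤  old=6  +wl: 3
  step 11. node 2  ⊔preds=⊤  new=⊤  stable
  step 12. node 3  ⊔preds=⊤  new=⊤  stable

Least fixpoint reached:
  node 0: ⊤
  node 1: ⊤
  node 2: ⊤
  node 3: ⊤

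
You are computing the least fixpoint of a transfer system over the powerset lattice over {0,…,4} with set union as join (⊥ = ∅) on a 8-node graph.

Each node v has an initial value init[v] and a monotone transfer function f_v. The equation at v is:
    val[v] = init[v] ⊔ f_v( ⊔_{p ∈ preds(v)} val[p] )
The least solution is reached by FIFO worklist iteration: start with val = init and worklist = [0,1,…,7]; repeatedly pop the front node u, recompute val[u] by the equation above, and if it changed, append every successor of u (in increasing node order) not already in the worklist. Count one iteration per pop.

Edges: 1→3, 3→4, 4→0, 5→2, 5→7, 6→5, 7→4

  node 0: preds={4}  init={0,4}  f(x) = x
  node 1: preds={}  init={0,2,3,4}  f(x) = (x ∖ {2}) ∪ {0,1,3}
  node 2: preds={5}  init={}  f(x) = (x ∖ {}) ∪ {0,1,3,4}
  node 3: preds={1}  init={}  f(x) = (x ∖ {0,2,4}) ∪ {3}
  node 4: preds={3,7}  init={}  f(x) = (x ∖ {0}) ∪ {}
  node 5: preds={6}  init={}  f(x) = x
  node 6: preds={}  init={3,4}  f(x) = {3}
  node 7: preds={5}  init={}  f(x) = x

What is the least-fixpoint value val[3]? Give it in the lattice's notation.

{1,3}

Worklist (12 pops):
  #1 pop 0: in={} → {0,4} (no change)
  #2 pop 1: in={} → {0,1,2,3,4} (was {0,2,3,4}); enqueue []
  #3 pop 2: in={} → {0,1,3,4} (was {}); enqueue []
  #4 pop 3: in={0,1,2,3,4} → {1,3} (was {}); enqueue []
  #5 pop 4: in={1,3} → {1,3} (was {}); enqueue [0]
  #6 pop 5: in={3,4} → {3,4} (was {}); enqueue [2]
  #7 pop 6: in={} → {3,4} (no change)
  #8 pop 7: in={3,4} → {3,4} (was {}); enqueue [4]
  #9 pop 0: in={1,3} → {0,1,3,4} (was {0,4}); enqueue []
  #10 pop 2: in={3,4} → {0,1,3,4} (no change)
  #11 pop 4: in={1,3,4} → {1,3,4} (was {1,3}); enqueue [0]
  #12 pop 0: in={1,3,4} → {0,1,3,4} (no change)

Fixpoint:
  val[0] = {0,1,3,4}
  val[1] = {0,1,2,3,4}
  val[2] = {0,1,3,4}
  val[3] = {1,3}
  val[4] = {1,3,4}
  val[5] = {3,4}
  val[6] = {3,4}
  val[7] = {3,4}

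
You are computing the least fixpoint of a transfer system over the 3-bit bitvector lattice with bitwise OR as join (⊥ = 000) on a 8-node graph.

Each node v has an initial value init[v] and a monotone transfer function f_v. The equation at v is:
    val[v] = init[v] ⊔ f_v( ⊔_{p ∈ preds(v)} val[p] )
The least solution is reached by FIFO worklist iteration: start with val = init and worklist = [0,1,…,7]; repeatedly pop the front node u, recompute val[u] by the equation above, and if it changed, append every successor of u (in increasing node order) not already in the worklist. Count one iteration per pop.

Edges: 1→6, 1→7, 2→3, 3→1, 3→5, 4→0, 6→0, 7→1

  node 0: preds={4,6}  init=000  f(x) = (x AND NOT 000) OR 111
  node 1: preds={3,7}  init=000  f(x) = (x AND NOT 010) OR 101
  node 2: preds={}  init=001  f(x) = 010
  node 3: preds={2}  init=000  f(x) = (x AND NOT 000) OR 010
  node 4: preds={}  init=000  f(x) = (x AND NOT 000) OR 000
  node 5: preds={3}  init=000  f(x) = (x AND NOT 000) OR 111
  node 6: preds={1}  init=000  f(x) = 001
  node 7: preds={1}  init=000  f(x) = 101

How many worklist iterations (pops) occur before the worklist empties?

10

Iteration log — 10 steps:
  step 1. node 0  ⊔preds=000  new=111  old=000  +wl: 
  step 2. node 1  ⊔preds=000  new=101  old=000  +wl: 
  step 3. node 2  ⊔preds=000  new=011  old=001  +wl: 
  step 4. node 3  ⊔preds=011  new=011  old=000  +wl: 1
  step 5. node 4  ⊔preds=000  new=000  stable
  step 6. node 5  ⊔preds=011  new=111  old=000  +wl: 
  step 7. node 6  ⊔preds=101  new=001  old=000  +wl: 0
  step 8. node 7  ⊔preds=101  new=101  old=000  +wl: 
  step 9. node 1  ⊔preds=111  new=101  stable
  step 10. node 0  ⊔preds=001  new=111  stable

Least fixpoint reached:
  node 0: 111
  node 1: 101
  node 2: 011
  node 3: 011
  node 4: 000
  node 5: 111
  node 6: 001
  node 7: 101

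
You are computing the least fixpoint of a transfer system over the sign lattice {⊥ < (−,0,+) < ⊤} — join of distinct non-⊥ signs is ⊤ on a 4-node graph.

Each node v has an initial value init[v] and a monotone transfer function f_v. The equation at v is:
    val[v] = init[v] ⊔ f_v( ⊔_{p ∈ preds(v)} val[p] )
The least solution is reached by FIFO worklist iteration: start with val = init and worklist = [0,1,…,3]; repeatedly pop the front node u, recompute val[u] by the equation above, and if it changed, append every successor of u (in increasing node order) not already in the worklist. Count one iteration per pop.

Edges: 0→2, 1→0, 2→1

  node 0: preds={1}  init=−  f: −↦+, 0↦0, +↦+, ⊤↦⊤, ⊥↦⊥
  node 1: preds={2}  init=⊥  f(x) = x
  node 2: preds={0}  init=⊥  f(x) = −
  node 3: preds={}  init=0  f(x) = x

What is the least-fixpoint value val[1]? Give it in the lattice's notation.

−

Trace (7 dequeues):
  [1] u=0 | in ⊥ | out − | ==
  [2] u=1 | in ⊥ | out ⊥ | ==
  [3] u=2 | in − | out − | prev ⊥ | push {1}
  [4] u=3 | in ⊥ | out 0 | ==
  [5] u=1 | in − | out − | prev ⊥ | push {0}
  [6] u=0 | in − | out ⊤ | prev − | push {2}
  [7] u=2 | in ⊤ | out − | ==

Converged values:
  [0] ⊤
  [1] −
  [2] −
  [3] 0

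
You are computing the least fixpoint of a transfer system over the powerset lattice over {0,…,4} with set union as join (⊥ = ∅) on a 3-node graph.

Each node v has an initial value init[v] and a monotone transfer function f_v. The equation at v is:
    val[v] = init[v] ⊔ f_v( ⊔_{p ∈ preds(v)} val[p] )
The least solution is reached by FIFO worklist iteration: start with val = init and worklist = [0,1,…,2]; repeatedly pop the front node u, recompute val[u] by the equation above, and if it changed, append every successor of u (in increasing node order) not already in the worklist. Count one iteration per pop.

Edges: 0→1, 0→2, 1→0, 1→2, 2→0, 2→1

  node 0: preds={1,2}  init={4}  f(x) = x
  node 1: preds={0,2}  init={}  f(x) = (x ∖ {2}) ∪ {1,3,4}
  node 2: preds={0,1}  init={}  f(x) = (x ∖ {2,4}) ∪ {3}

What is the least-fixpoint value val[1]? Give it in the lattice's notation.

{1,3,4}

Trace (6 dequeues):
  [1] u=0 | in {} | out {4} | ==
  [2] u=1 | in {4} | out {1,3,4} | prev {} | push {0}
  [3] u=2 | in {1,3,4} | out {1,3} | prev {} | push {1}
  [4] u=0 | in {1,3,4} | out {1,3,4} | prev {4} | push {2}
  [5] u=1 | in {1,3,4} | out {1,3,4} | ==
  [6] u=2 | in {1,3,4} | out {1,3} | ==

Converged values:
  [0] {1,3,4}
  [1] {1,3,4}
  [2] {1,3}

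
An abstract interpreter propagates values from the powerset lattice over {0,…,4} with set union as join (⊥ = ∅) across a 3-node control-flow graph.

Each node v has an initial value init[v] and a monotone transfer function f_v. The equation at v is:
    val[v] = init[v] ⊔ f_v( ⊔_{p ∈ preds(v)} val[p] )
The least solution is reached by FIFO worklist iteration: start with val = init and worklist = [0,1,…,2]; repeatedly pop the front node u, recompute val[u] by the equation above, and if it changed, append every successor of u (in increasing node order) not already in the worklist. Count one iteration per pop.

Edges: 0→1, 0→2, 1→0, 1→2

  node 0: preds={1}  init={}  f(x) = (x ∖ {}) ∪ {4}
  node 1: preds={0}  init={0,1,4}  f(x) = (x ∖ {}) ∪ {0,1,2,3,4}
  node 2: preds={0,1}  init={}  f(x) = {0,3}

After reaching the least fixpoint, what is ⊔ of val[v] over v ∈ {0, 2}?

{0,1,2,3,4}

Iteration log — 6 steps:
  step 1. node 0  ⊔preds={0,1,4}  new={0,1,4}  old={}  +wl: 
  step 2. node 1  ⊔preds={0,1,4}  new={0,1,2,3,4}  old={0,1,4}  +wl: 0
  step 3. node 2  ⊔preds={0,1,2,3,4}  new={0,3}  old={}  +wl: 
  step 4. node 0  ⊔preds={0,1,2,3,4}  new={0,1,2,3,4}  old={0,1,4}  +wl: 1,2
  step 5. node 1  ⊔preds={0,1,2,3,4}  new={0,1,2,3,4}  stable
  step 6. node 2  ⊔preds={0,1,2,3,4}  new={0,3}  stable

Least fixpoint reached:
  node 0: {0,1,2,3,4}
  node 1: {0,1,2,3,4}
  node 2: {0,3}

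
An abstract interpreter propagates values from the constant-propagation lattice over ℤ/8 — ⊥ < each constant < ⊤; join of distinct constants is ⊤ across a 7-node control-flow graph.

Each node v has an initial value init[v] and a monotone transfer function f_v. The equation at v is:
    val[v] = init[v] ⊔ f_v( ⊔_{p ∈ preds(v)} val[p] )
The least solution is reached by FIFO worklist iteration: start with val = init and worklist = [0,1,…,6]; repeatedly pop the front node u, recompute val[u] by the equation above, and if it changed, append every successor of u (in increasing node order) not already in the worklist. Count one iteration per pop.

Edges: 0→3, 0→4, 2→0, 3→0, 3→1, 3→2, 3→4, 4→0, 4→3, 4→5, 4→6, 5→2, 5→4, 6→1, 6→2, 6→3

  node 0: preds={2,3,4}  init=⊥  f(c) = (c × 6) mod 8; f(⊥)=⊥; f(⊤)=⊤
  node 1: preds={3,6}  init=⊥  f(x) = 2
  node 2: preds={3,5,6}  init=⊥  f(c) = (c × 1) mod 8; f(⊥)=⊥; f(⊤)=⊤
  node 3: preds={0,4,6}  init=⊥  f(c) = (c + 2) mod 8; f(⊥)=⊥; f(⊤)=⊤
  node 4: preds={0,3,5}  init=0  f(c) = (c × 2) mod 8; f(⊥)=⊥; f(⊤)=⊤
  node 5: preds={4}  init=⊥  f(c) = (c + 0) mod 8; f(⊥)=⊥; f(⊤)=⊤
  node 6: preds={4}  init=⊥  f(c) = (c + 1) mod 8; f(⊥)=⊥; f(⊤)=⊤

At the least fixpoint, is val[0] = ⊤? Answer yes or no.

Iteration log — 15 steps:
  step 1. node 0  ⊔preds=0  new=0  old=⊥  +wl: 
  step 2. node 1  ⊔preds=⊥  new=2  old=⊥  +wl: 
  step 3. node 2  ⊔preds=⊥  new=⊥  stable
  step 4. node 3  ⊔preds=0  new=2  old=⊥  +wl: 0,1,2
  step 5. node 4  ⊔preds=⊤  new=⊤  old=0  +wl: 3
  step 6. node 5  ⊔preds=⊤  new=⊤  old=⊥  +wl: 4
  step 7. node 6  ⊔preds=⊤  new=⊤  old=⊥  +wl: 
  step 8. node 0  ⊔preds=⊤  new=⊤  old=0  +wl: 
  step 9. node 1  ⊔preds=⊤  new=2  stable
  step 10. node 2  ⊔preds=⊤  new=⊤  old=⊥  +wl: 0
  step 11. node 3  ⊔preds=⊤  new=⊤  old=2  +wl: 1,2
  step 12. node 4  ⊔preds=⊤  new=⊤  stable
  step 13. node 0  ⊔preds=⊤  new=⊤  stable
  step 14. node 1  ⊔preds=⊤  new=2  stable
  step 15. node 2  ⊔preds=⊤  new=⊤  stable

Least fixpoint reached:
  node 0: ⊤
  node 1: 2
  node 2: ⊤
  node 3: ⊤
  node 4: ⊤
  node 5: ⊤
  node 6: ⊤

yes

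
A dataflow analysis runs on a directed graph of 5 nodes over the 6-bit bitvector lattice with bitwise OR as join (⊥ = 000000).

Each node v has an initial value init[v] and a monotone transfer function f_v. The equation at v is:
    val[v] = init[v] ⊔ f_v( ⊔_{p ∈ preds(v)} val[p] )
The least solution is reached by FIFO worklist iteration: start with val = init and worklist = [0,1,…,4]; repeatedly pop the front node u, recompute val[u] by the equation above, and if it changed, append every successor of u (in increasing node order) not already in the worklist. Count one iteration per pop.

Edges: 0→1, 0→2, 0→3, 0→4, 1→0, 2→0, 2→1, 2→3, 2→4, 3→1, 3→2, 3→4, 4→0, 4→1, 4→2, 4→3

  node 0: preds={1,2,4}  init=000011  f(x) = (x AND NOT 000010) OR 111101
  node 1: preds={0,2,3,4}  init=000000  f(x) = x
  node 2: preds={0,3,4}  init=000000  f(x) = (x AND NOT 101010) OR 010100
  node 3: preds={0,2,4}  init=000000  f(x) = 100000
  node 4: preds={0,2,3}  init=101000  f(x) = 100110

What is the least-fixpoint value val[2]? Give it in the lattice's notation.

Trace (9 dequeues):
  [1] u=0 | in 101000 | out 111111 | prev 000011 | push {}
  [2] u=1 | in 111111 | out 111111 | prev 000000 | push {0}
  [3] u=2 | in 111111 | out 010101 | prev 000000 | push {1}
  [4] u=3 | in 111111 | out 100000 | prev 000000 | push {2}
  [5] u=4 | in 111111 | out 101110 | prev 101000 | push {3}
  [6] u=0 | in 111111 | out 111111 | ==
  [7] u=1 | in 111111 | out 111111 | ==
  [8] u=2 | in 111111 | out 010101 | ==
  [9] u=3 | in 111111 | out 100000 | ==

Converged values:
  [0] 111111
  [1] 111111
  [2] 010101
  [3] 100000
  [4] 101110

010101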